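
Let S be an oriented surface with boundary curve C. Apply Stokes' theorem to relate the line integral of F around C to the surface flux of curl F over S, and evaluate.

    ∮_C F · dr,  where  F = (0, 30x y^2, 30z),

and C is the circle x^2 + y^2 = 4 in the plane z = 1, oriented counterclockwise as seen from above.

Let S be the flat disk x^2 + y^2 ≤ 4 in the plane z = 1, with upward unit normal n̂ = ẑ. By Stokes' theorem,

    ∮_C F · dr = ∬_S (∇ × F) · n̂ dS = ∬_D (curl F)_z dA,

where D is the disk x^2 + y^2 ≤ 4.

Compute the curl of F = (0, 30x y^2, 30z):
    (∇ × F)_x = ∂F_z/∂y - ∂F_y/∂z = 0,
    (∇ × F)_y = ∂F_x/∂z - ∂F_z/∂x = 0,
    (∇ × F)_z = ∂F_y/∂x - ∂F_x/∂y = 30y^2.

On z = 1, (curl F)_z = 30y^2.

Convert to polar (x = r cos θ, y = r sin θ, dA = r dr dθ); the integrand becomes 30r^2sin(θ)^2, so

    ∬_D (curl F)_z dA = ∫_0^{2π} ∫_0^{2} (30r^2sin(θ)^2) · r dr dθ.

Inner (r from 0 to 2): 120sin(θ)^2.
Outer (θ from 0 to 2π): 120π.

Therefore ∮_C F · dr = 120π.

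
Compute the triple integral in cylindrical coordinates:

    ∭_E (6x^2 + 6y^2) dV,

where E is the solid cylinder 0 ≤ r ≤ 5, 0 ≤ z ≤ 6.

In cylindrical coordinates, x = r cos(θ), y = r sin(θ), z = z, and dV = r dr dθ dz.

The integrand becomes 6r^2, so

    ∭_E (6x^2 + 6y^2) dV = ∫_{0}^{2π} ∫_{0}^{5} ∫_{0}^{6} (6r^2) · r dz dr dθ.

Inner (z): 36r^3.
Middle (r from 0 to 5): 5625.
Outer (θ): 11250π.

Therefore the triple integral equals 11250π.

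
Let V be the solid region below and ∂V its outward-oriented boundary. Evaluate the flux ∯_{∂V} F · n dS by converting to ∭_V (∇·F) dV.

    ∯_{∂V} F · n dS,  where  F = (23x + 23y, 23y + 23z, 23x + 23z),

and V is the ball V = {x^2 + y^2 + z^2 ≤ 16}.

By the divergence theorem,

    ∯_{∂V} F · n dS = ∭_V (∇ · F) dV.

Compute the divergence:
    ∇ · F = ∂F_x/∂x + ∂F_y/∂y + ∂F_z/∂z = 23 + 23 + 23 = 69.

In spherical coordinates, x = ρ sin(φ) cos(θ), y = ρ sin(φ) sin(θ), z = ρ cos(φ), dV = ρ^2 sin(φ) dρ dφ dθ, with 0 ≤ ρ ≤ 4, 0 ≤ φ ≤ π, 0 ≤ θ ≤ 2π.

The integrand, after substitution and multiplying by the volume element, becomes (69) · ρ^2 sin(φ), so

    ∭_V (∇·F) dV = ∫_0^{2π} ∫_0^{π} ∫_0^{4} (69) · ρ^2 sin(φ) dρ dφ dθ.

Inner (ρ from 0 to 4): 1472sin(φ).
Middle (φ from 0 to π): 2944.
Outer (θ from 0 to 2π): 5888π.

Therefore ∯_{∂V} F · n dS = 5888π.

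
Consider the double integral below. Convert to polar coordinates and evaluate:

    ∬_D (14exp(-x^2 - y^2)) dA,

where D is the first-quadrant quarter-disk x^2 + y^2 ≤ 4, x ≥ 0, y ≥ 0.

The region D is 0 ≤ r ≤ 2, 0 ≤ θ ≤ π/2 in polar coordinates, where x = r cos(θ), y = r sin(θ), and dA = r dr dθ.

Under the substitution, the integrand becomes 14exp(-r^2), so

    ∬_D (14exp(-x^2 - y^2)) dA = ∫_{0}^{π/2} ∫_{0}^{2} (14exp(-r^2)) · r dr dθ.

Inner integral (in r): ∫_{0}^{2} (14exp(-r^2)) · r dr = 7 - 7exp(-4).

Outer integral (in θ): ∫_{0}^{π/2} (7 - 7exp(-4)) dθ = -7π (1 - exp(4))exp(-4)/2.

Therefore ∬_D (14exp(-x^2 - y^2)) dA = -7π (1 - exp(4))exp(-4)/2.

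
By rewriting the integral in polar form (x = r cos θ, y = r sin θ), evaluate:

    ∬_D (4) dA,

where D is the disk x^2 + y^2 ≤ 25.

The region D is 0 ≤ r ≤ 5, 0 ≤ θ ≤ 2π in polar coordinates, where x = r cos(θ), y = r sin(θ), and dA = r dr dθ.

Under the substitution, the integrand becomes 4, so

    ∬_D (4) dA = ∫_{0}^{2π} ∫_{0}^{5} (4) · r dr dθ.

Inner integral (in r): ∫_{0}^{5} (4) · r dr = 50.

Outer integral (in θ): ∫_{0}^{2π} (50) dθ = 100π.

Therefore ∬_D (4) dA = 100π.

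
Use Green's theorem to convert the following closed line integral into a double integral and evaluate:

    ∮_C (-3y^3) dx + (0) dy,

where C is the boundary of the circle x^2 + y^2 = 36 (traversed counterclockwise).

Green's theorem converts the closed line integral into a double integral over the enclosed region D:

    ∮_C P dx + Q dy = ∬_D (∂Q/∂x - ∂P/∂y) dA.

Here P = -3y^3, Q = 0, so

    ∂Q/∂x = 0,    ∂P/∂y = -9y^2,
    ∂Q/∂x - ∂P/∂y = 9y^2.

D is the region x^2 + y^2 ≤ 36. Evaluating the double integral:

In polar coordinates (x = r cos θ, y = r sin θ, dA = r dr dθ) the integrand becomes 9r^2sin(θ)^2, so

    ∬_D (9y^2) dA = ∫_0^{2π} ∫_0^{6} (9r^2sin(θ)^2) · r dr dθ.

Inner (r from 0 to 6): 2916sin(θ)^2.
Outer (θ from 0 to 2π): 2916π.

Therefore ∮_C P dx + Q dy = 2916π.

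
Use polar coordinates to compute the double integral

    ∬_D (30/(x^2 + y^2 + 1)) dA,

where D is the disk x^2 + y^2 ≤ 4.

The region D is 0 ≤ r ≤ 2, 0 ≤ θ ≤ 2π in polar coordinates, where x = r cos(θ), y = r sin(θ), and dA = r dr dθ.

Under the substitution, the integrand becomes 30/(r^2 + 1), so

    ∬_D (30/(x^2 + y^2 + 1)) dA = ∫_{0}^{2π} ∫_{0}^{2} (30/(r^2 + 1)) · r dr dθ.

Inner integral (in r): ∫_{0}^{2} (30/(r^2 + 1)) · r dr = log(30517578125).

Outer integral (in θ): ∫_{0}^{2π} (log(30517578125)) dθ = 30π log(5).

Therefore ∬_D (30/(x^2 + y^2 + 1)) dA = 30π log(5).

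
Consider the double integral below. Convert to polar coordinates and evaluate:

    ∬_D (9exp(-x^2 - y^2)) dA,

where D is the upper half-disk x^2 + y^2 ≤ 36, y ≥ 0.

The region D is 0 ≤ r ≤ 6, 0 ≤ θ ≤ π in polar coordinates, where x = r cos(θ), y = r sin(θ), and dA = r dr dθ.

Under the substitution, the integrand becomes 9exp(-r^2), so

    ∬_D (9exp(-x^2 - y^2)) dA = ∫_{0}^{π} ∫_{0}^{6} (9exp(-r^2)) · r dr dθ.

Inner integral (in r): ∫_{0}^{6} (9exp(-r^2)) · r dr = 9/2 - 9exp(-36)/2.

Outer integral (in θ): ∫_{0}^{π} (9/2 - 9exp(-36)/2) dθ = -9π (1 - exp(36))exp(-36)/2.

Therefore ∬_D (9exp(-x^2 - y^2)) dA = -9π (1 - exp(36))exp(-36)/2.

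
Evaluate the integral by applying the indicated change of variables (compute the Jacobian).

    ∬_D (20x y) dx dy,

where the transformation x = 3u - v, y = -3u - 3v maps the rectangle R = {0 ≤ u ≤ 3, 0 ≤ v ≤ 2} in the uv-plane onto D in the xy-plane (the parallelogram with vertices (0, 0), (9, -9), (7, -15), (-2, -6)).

Compute the Jacobian determinant of (x, y) with respect to (u, v):

    ∂(x,y)/∂(u,v) = | 3  -1 | = (3)(-3) - (-1)(-3) = -12.
                   | -3  -3 |

Its absolute value is |J| = 12 (the area scaling factor).

Substituting x = 3u - v, y = -3u - 3v into the integrand,

    20x y → -180u^2 - 120u v + 60v^2,

so the integral becomes

    ∬_R (-180u^2 - 120u v + 60v^2) · |J| du dv = ∫_0^3 ∫_0^2 (-2160u^2 - 1440u v + 720v^2) dv du.

Inner (v): -4320u^2 - 2880u + 1920.
Outer (u): -46080.

Therefore ∬_D (20x y) dx dy = -46080.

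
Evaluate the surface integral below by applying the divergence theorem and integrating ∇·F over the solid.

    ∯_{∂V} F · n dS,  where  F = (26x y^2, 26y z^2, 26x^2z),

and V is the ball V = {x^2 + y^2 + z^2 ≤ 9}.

By the divergence theorem,

    ∯_{∂V} F · n dS = ∭_V (∇ · F) dV.

Compute the divergence:
    ∇ · F = ∂F_x/∂x + ∂F_y/∂y + ∂F_z/∂z = 26y^2 + 26z^2 + 26x^2 = 26x^2 + 26y^2 + 26z^2.

In spherical coordinates, x = ρ sin(φ) cos(θ), y = ρ sin(φ) sin(θ), z = ρ cos(φ), dV = ρ^2 sin(φ) dρ dφ dθ, with 0 ≤ ρ ≤ 3, 0 ≤ φ ≤ π, 0 ≤ θ ≤ 2π.

The integrand, after substitution and multiplying by the volume element, becomes (26ρ^2) · ρ^2 sin(φ), so

    ∭_V (∇·F) dV = ∫_0^{2π} ∫_0^{π} ∫_0^{3} (26ρ^2) · ρ^2 sin(φ) dρ dφ dθ.

Inner (ρ from 0 to 3): 6318sin(φ)/5.
Middle (φ from 0 to π): 12636/5.
Outer (θ from 0 to 2π): 25272π/5.

Therefore ∯_{∂V} F · n dS = 25272π/5.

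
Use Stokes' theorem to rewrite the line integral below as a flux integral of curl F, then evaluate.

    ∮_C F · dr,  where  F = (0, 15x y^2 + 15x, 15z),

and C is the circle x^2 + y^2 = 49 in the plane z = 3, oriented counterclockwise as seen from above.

Let S be the flat disk x^2 + y^2 ≤ 49 in the plane z = 3, with upward unit normal n̂ = ẑ. By Stokes' theorem,

    ∮_C F · dr = ∬_S (∇ × F) · n̂ dS = ∬_D (curl F)_z dA,

where D is the disk x^2 + y^2 ≤ 49.

Compute the curl of F = (0, 15x y^2 + 15x, 15z):
    (∇ × F)_x = ∂F_z/∂y - ∂F_y/∂z = 0,
    (∇ × F)_y = ∂F_x/∂z - ∂F_z/∂x = 0,
    (∇ × F)_z = ∂F_y/∂x - ∂F_x/∂y = 15y^2 + 15.

On z = 3, (curl F)_z = 15y^2 + 15.

Convert to polar (x = r cos θ, y = r sin θ, dA = r dr dθ); the integrand becomes 15r^2sin(θ)^2 + 15, so

    ∬_D (curl F)_z dA = ∫_0^{2π} ∫_0^{7} (15r^2sin(θ)^2 + 15) · r dr dθ.

Inner (r from 0 to 7): 36015sin(θ)^2/4 + 735/2.
Outer (θ from 0 to 2π): 38955π/4.

Therefore ∮_C F · dr = 38955π/4.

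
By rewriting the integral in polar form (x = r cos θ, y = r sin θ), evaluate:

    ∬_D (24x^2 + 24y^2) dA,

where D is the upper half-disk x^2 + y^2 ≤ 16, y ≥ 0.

The region D is 0 ≤ r ≤ 4, 0 ≤ θ ≤ π in polar coordinates, where x = r cos(θ), y = r sin(θ), and dA = r dr dθ.

Under the substitution, the integrand becomes 24r^2, so

    ∬_D (24x^2 + 24y^2) dA = ∫_{0}^{π} ∫_{0}^{4} (24r^2) · r dr dθ.

Inner integral (in r): ∫_{0}^{4} (24r^2) · r dr = 1536.

Outer integral (in θ): ∫_{0}^{π} (1536) dθ = 1536π.

Therefore ∬_D (24x^2 + 24y^2) dA = 1536π.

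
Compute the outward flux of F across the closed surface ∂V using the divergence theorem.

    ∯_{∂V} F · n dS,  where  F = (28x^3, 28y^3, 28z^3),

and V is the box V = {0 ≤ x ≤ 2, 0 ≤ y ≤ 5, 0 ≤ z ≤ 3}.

By the divergence theorem,

    ∯_{∂V} F · n dS = ∭_V (∇ · F) dV.

Compute the divergence:
    ∇ · F = ∂F_x/∂x + ∂F_y/∂y + ∂F_z/∂z = 84x^2 + 84y^2 + 84z^2.

V is a rectangular box, so dV = dx dy dz with 0 ≤ x ≤ 2, 0 ≤ y ≤ 5, 0 ≤ z ≤ 3.

Integrate (84x^2 + 84y^2 + 84z^2) over V as an iterated integral:

    ∭_V (∇·F) dV = ∫_0^{2} ∫_0^{5} ∫_0^{3} (84x^2 + 84y^2 + 84z^2) dz dy dx.

Inner (z from 0 to 3): 252x^2 + 252y^2 + 756.
Middle (y from 0 to 5): 1260x^2 + 14280.
Outer (x from 0 to 2): 31920.

Therefore ∯_{∂V} F · n dS = 31920.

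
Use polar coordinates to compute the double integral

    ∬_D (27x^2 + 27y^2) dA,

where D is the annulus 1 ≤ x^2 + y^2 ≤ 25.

The region D is 1 ≤ r ≤ 5, 0 ≤ θ ≤ 2π in polar coordinates, where x = r cos(θ), y = r sin(θ), and dA = r dr dθ.

Under the substitution, the integrand becomes 27r^2, so

    ∬_D (27x^2 + 27y^2) dA = ∫_{0}^{2π} ∫_{1}^{5} (27r^2) · r dr dθ.

Inner integral (in r): ∫_{1}^{5} (27r^2) · r dr = 4212.

Outer integral (in θ): ∫_{0}^{2π} (4212) dθ = 8424π.

Therefore ∬_D (27x^2 + 27y^2) dA = 8424π.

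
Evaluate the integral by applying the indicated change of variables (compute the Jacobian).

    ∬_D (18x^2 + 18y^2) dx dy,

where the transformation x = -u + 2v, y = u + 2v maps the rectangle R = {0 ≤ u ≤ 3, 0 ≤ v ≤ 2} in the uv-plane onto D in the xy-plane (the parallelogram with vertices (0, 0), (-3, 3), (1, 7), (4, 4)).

Compute the Jacobian determinant of (x, y) with respect to (u, v):

    ∂(x,y)/∂(u,v) = | -1  2 | = (-1)(2) - (2)(1) = -4.
                   | 1  2 |

Its absolute value is |J| = 4 (the area scaling factor).

Substituting x = -u + 2v, y = u + 2v into the integrand,

    18x^2 + 18y^2 → 36u^2 + 144v^2,

so the integral becomes

    ∬_R (36u^2 + 144v^2) · |J| du dv = ∫_0^3 ∫_0^2 (144u^2 + 576v^2) dv du.

Inner (v): 288u^2 + 1536.
Outer (u): 7200.

Therefore ∬_D (18x^2 + 18y^2) dx dy = 7200.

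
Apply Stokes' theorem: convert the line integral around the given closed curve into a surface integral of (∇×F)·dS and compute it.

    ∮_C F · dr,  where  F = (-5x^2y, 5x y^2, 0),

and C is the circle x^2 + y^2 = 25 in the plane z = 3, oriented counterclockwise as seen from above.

Let S be the flat disk x^2 + y^2 ≤ 25 in the plane z = 3, with upward unit normal n̂ = ẑ. By Stokes' theorem,

    ∮_C F · dr = ∬_S (∇ × F) · n̂ dS = ∬_D (curl F)_z dA,

where D is the disk x^2 + y^2 ≤ 25.

Compute the curl of F = (-5x^2y, 5x y^2, 0):
    (∇ × F)_x = ∂F_z/∂y - ∂F_y/∂z = 0,
    (∇ × F)_y = ∂F_x/∂z - ∂F_z/∂x = 0,
    (∇ × F)_z = ∂F_y/∂x - ∂F_x/∂y = 5x^2 + 5y^2.

On z = 3, (curl F)_z = 5x^2 + 5y^2.

Convert to polar (x = r cos θ, y = r sin θ, dA = r dr dθ); the integrand becomes 5r^2, so

    ∬_D (curl F)_z dA = ∫_0^{2π} ∫_0^{5} (5r^2) · r dr dθ.

Inner (r from 0 to 5): 3125/4.
Outer (θ from 0 to 2π): 3125π/2.

Therefore ∮_C F · dr = 3125π/2.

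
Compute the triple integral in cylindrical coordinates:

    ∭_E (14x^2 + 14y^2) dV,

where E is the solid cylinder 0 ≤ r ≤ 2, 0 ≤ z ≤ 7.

In cylindrical coordinates, x = r cos(θ), y = r sin(θ), z = z, and dV = r dr dθ dz.

The integrand becomes 14r^2, so

    ∭_E (14x^2 + 14y^2) dV = ∫_{0}^{2π} ∫_{0}^{2} ∫_{0}^{7} (14r^2) · r dz dr dθ.

Inner (z): 98r^3.
Middle (r from 0 to 2): 392.
Outer (θ): 784π.

Therefore the triple integral equals 784π.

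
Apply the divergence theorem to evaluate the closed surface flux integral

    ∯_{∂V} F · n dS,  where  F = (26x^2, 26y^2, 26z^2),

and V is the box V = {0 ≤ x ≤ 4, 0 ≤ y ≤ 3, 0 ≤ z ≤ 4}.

By the divergence theorem,

    ∯_{∂V} F · n dS = ∭_V (∇ · F) dV.

Compute the divergence:
    ∇ · F = ∂F_x/∂x + ∂F_y/∂y + ∂F_z/∂z = 52x + 52y + 52z.

V is a rectangular box, so dV = dx dy dz with 0 ≤ x ≤ 4, 0 ≤ y ≤ 3, 0 ≤ z ≤ 4.

Integrate (52x + 52y + 52z) over V as an iterated integral:

    ∭_V (∇·F) dV = ∫_0^{4} ∫_0^{3} ∫_0^{4} (52x + 52y + 52z) dz dy dx.

Inner (z from 0 to 4): 208x + 208y + 416.
Middle (y from 0 to 3): 624x + 2184.
Outer (x from 0 to 4): 13728.

Therefore ∯_{∂V} F · n dS = 13728.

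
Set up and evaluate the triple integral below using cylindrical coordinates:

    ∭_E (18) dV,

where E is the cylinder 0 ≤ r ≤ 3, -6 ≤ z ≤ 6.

In cylindrical coordinates, x = r cos(θ), y = r sin(θ), z = z, and dV = r dr dθ dz.

The integrand becomes 18, so

    ∭_E (18) dV = ∫_{0}^{2π} ∫_{0}^{3} ∫_{-6}^{6} (18) · r dz dr dθ.

Inner (z): 216r.
Middle (r from 0 to 3): 972.
Outer (θ): 1944π.

Therefore the triple integral equals 1944π.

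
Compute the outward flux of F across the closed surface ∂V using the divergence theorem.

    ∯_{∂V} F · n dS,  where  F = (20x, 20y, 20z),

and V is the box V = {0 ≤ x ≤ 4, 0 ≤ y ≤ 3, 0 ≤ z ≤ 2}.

By the divergence theorem,

    ∯_{∂V} F · n dS = ∭_V (∇ · F) dV.

Compute the divergence:
    ∇ · F = ∂F_x/∂x + ∂F_y/∂y + ∂F_z/∂z = 20 + 20 + 20 = 60.

V is a rectangular box, so dV = dx dy dz with 0 ≤ x ≤ 4, 0 ≤ y ≤ 3, 0 ≤ z ≤ 2.

Integrate (60) over V as an iterated integral:

    ∭_V (∇·F) dV = ∫_0^{4} ∫_0^{3} ∫_0^{2} (60) dz dy dx.

Inner (z from 0 to 2): 120.
Middle (y from 0 to 3): 360.
Outer (x from 0 to 4): 1440.

Therefore ∯_{∂V} F · n dS = 1440.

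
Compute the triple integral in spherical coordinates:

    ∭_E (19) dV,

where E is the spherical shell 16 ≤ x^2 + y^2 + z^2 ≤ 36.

In spherical coordinates, x = ρ sin(φ) cos(θ), y = ρ sin(φ) sin(θ), z = ρ cos(φ), and dV = ρ^2 sin(φ) dρ dφ dθ.

The integrand becomes 19, so

    ∭_E (19) dV = ∫_{0}^{2π} ∫_{0}^{π} ∫_{4}^{6} (19) · ρ^2 sin(φ) dρ dφ dθ.

Inner (ρ): 2888sin(φ)/3.
Middle (φ): 5776/3.
Outer (θ): 11552π/3.

Therefore the triple integral equals 11552π/3.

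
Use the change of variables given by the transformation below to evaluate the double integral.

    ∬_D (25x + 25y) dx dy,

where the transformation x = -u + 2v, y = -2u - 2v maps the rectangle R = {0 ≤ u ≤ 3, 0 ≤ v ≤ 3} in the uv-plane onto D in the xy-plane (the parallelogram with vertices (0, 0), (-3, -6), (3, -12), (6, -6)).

Compute the Jacobian determinant of (x, y) with respect to (u, v):

    ∂(x,y)/∂(u,v) = | -1  2 | = (-1)(-2) - (2)(-2) = 6.
                   | -2  -2 |

Its absolute value is |J| = 6 (the area scaling factor).

Substituting x = -u + 2v, y = -2u - 2v into the integrand,

    25x + 25y → -75u,

so the integral becomes

    ∬_R (-75u) · |J| du dv = ∫_0^3 ∫_0^3 (-450u) dv du.

Inner (v): -1350u.
Outer (u): -6075.

Therefore ∬_D (25x + 25y) dx dy = -6075.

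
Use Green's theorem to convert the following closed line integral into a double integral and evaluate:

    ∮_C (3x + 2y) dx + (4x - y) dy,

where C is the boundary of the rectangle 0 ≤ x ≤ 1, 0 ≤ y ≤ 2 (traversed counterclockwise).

Green's theorem converts the closed line integral into a double integral over the enclosed region D:

    ∮_C P dx + Q dy = ∬_D (∂Q/∂x - ∂P/∂y) dA.

Here P = 3x + 2y, Q = 4x - y, so

    ∂Q/∂x = 4,    ∂P/∂y = 2,
    ∂Q/∂x - ∂P/∂y = 2.

D is the region 0 ≤ x ≤ 1, 0 ≤ y ≤ 2. Evaluating the double integral:

    ∬_D (2) dA = ∫_0^{1} ∫_0^{2} (2) dy dx.

Inner (y from 0 to 2): 4.
Outer (x from 0 to 1): 4.

Therefore ∮_C P dx + Q dy = 4.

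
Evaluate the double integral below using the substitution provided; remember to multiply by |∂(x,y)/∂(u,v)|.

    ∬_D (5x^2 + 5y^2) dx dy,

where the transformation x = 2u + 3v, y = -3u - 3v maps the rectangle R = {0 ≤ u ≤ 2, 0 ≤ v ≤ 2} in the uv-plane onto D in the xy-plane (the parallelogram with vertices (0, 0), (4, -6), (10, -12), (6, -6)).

Compute the Jacobian determinant of (x, y) with respect to (u, v):

    ∂(x,y)/∂(u,v) = | 2  3 | = (2)(-3) - (3)(-3) = 3.
                   | -3  -3 |

Its absolute value is |J| = 3 (the area scaling factor).

Substituting x = 2u + 3v, y = -3u - 3v into the integrand,

    5x^2 + 5y^2 → 65u^2 + 150u v + 90v^2,

so the integral becomes

    ∬_R (65u^2 + 150u v + 90v^2) · |J| du dv = ∫_0^2 ∫_0^2 (195u^2 + 450u v + 270v^2) dv du.

Inner (v): 390u^2 + 900u + 720.
Outer (u): 4280.

Therefore ∬_D (5x^2 + 5y^2) dx dy = 4280.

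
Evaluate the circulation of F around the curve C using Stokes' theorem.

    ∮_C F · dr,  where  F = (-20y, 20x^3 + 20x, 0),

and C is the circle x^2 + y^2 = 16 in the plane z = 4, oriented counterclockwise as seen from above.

Let S be the flat disk x^2 + y^2 ≤ 16 in the plane z = 4, with upward unit normal n̂ = ẑ. By Stokes' theorem,

    ∮_C F · dr = ∬_S (∇ × F) · n̂ dS = ∬_D (curl F)_z dA,

where D is the disk x^2 + y^2 ≤ 16.

Compute the curl of F = (-20y, 20x^3 + 20x, 0):
    (∇ × F)_x = ∂F_z/∂y - ∂F_y/∂z = 0,
    (∇ × F)_y = ∂F_x/∂z - ∂F_z/∂x = 0,
    (∇ × F)_z = ∂F_y/∂x - ∂F_x/∂y = 60x^2 + 40.

On z = 4, (curl F)_z = 60x^2 + 40.

Convert to polar (x = r cos θ, y = r sin θ, dA = r dr dθ); the integrand becomes 60r^2cos(θ)^2 + 40, so

    ∬_D (curl F)_z dA = ∫_0^{2π} ∫_0^{4} (60r^2cos(θ)^2 + 40) · r dr dθ.

Inner (r from 0 to 4): 3840cos(θ)^2 + 320.
Outer (θ from 0 to 2π): 4480π.

Therefore ∮_C F · dr = 4480π.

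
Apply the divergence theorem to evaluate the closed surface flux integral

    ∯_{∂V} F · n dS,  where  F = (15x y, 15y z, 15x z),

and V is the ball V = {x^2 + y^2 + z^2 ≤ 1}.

By the divergence theorem,

    ∯_{∂V} F · n dS = ∭_V (∇ · F) dV.

Compute the divergence:
    ∇ · F = ∂F_x/∂x + ∂F_y/∂y + ∂F_z/∂z = 15y + 15z + 15x = 15x + 15y + 15z.

In spherical coordinates, x = ρ sin(φ) cos(θ), y = ρ sin(φ) sin(θ), z = ρ cos(φ), dV = ρ^2 sin(φ) dρ dφ dθ, with 0 ≤ ρ ≤ 1, 0 ≤ φ ≤ π, 0 ≤ θ ≤ 2π.

The integrand, after substitution and multiplying by the volume element, becomes (15ρ (sqrt(2)sin(φ)sin(θ + π/4) + cos(φ))) · ρ^2 sin(φ), so

    ∭_V (∇·F) dV = ∫_0^{2π} ∫_0^{π} ∫_0^{1} (15ρ (sqrt(2)sin(φ)sin(θ + π/4) + cos(φ))) · ρ^2 sin(φ) dρ dφ dθ.

Inner (ρ from 0 to 1): 15(sqrt(2)sin(φ)sin(θ + π/4) + cos(φ))sin(φ)/4.
Middle (φ from 0 to π): 15sqrt(2)π sin(θ + π/4)/8.
Outer (θ from 0 to 2π): 0.

Therefore ∯_{∂V} F · n dS = 0.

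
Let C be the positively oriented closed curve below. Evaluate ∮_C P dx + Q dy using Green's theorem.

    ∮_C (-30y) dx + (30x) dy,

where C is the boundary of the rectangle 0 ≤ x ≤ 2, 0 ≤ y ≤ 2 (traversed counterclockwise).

Green's theorem converts the closed line integral into a double integral over the enclosed region D:

    ∮_C P dx + Q dy = ∬_D (∂Q/∂x - ∂P/∂y) dA.

Here P = -30y, Q = 30x, so

    ∂Q/∂x = 30,    ∂P/∂y = -30,
    ∂Q/∂x - ∂P/∂y = 60.

D is the region 0 ≤ x ≤ 2, 0 ≤ y ≤ 2. Evaluating the double integral:

    ∬_D (60) dA = ∫_0^{2} ∫_0^{2} (60) dy dx.

Inner (y from 0 to 2): 120.
Outer (x from 0 to 2): 240.

Therefore ∮_C P dx + Q dy = 240.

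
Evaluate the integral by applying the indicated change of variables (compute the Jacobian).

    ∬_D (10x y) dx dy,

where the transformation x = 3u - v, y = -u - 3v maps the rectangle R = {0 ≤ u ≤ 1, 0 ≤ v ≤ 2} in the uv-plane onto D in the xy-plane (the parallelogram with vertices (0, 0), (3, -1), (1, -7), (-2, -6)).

Compute the Jacobian determinant of (x, y) with respect to (u, v):

    ∂(x,y)/∂(u,v) = | 3  -1 | = (3)(-3) - (-1)(-1) = -10.
                   | -1  -3 |

Its absolute value is |J| = 10 (the area scaling factor).

Substituting x = 3u - v, y = -u - 3v into the integrand,

    10x y → -30u^2 - 80u v + 30v^2,

so the integral becomes

    ∬_R (-30u^2 - 80u v + 30v^2) · |J| du dv = ∫_0^1 ∫_0^2 (-300u^2 - 800u v + 300v^2) dv du.

Inner (v): -600u^2 - 1600u + 800.
Outer (u): -200.

Therefore ∬_D (10x y) dx dy = -200.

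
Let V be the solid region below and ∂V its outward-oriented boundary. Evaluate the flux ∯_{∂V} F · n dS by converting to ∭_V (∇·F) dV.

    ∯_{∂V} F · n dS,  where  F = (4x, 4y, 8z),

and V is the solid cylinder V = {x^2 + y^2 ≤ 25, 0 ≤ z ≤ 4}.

By the divergence theorem,

    ∯_{∂V} F · n dS = ∭_V (∇ · F) dV.

Compute the divergence:
    ∇ · F = ∂F_x/∂x + ∂F_y/∂y + ∂F_z/∂z = 4 + 4 + 8 = 16.

In cylindrical coordinates, x = r cos(θ), y = r sin(θ), z = z, dV = r dr dθ dz, with 0 ≤ r ≤ 5, 0 ≤ θ ≤ 2π, 0 ≤ z ≤ 4.

The integrand, after substitution and multiplying by the volume element, becomes (16) · r, so

    ∭_V (∇·F) dV = ∫_0^{2π} ∫_0^{5} ∫_0^{4} (16) · r dz dr dθ.

Inner (z from 0 to 4): 64r.
Middle (r from 0 to 5): 800.
Outer (θ from 0 to 2π): 1600π.

Therefore ∯_{∂V} F · n dS = 1600π.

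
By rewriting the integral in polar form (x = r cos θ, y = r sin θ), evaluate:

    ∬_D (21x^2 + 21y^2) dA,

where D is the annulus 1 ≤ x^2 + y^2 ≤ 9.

The region D is 1 ≤ r ≤ 3, 0 ≤ θ ≤ 2π in polar coordinates, where x = r cos(θ), y = r sin(θ), and dA = r dr dθ.

Under the substitution, the integrand becomes 21r^2, so

    ∬_D (21x^2 + 21y^2) dA = ∫_{0}^{2π} ∫_{1}^{3} (21r^2) · r dr dθ.

Inner integral (in r): ∫_{1}^{3} (21r^2) · r dr = 420.

Outer integral (in θ): ∫_{0}^{2π} (420) dθ = 840π.

Therefore ∬_D (21x^2 + 21y^2) dA = 840π.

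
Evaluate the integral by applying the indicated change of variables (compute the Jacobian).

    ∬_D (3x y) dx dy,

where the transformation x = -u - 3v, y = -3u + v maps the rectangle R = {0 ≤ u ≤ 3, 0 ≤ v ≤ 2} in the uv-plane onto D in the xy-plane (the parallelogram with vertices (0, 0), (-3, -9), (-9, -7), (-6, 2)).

Compute the Jacobian determinant of (x, y) with respect to (u, v):

    ∂(x,y)/∂(u,v) = | -1  -3 | = (-1)(1) - (-3)(-3) = -10.
                   | -3  1 |

Its absolute value is |J| = 10 (the area scaling factor).

Substituting x = -u - 3v, y = -3u + v into the integrand,

    3x y → 9u^2 + 24u v - 9v^2,

so the integral becomes

    ∬_R (9u^2 + 24u v - 9v^2) · |J| du dv = ∫_0^3 ∫_0^2 (90u^2 + 240u v - 90v^2) dv du.

Inner (v): 180u^2 + 480u - 240.
Outer (u): 3060.

Therefore ∬_D (3x y) dx dy = 3060.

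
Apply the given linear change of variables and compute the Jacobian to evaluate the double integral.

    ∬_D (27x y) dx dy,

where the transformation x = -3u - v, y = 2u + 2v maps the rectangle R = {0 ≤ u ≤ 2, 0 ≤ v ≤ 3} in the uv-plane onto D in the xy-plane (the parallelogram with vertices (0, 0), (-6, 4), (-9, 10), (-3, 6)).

Compute the Jacobian determinant of (x, y) with respect to (u, v):

    ∂(x,y)/∂(u,v) = | -3  -1 | = (-3)(2) - (-1)(2) = -4.
                   | 2  2 |

Its absolute value is |J| = 4 (the area scaling factor).

Substituting x = -3u - v, y = 2u + 2v into the integrand,

    27x y → -162u^2 - 216u v - 54v^2,

so the integral becomes

    ∬_R (-162u^2 - 216u v - 54v^2) · |J| du dv = ∫_0^2 ∫_0^3 (-648u^2 - 864u v - 216v^2) dv du.

Inner (v): -1944u^2 - 3888u - 1944.
Outer (u): -16848.

Therefore ∬_D (27x y) dx dy = -16848.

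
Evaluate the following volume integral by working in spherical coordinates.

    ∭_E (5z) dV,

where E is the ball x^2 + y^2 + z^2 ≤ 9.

In spherical coordinates, x = ρ sin(φ) cos(θ), y = ρ sin(φ) sin(θ), z = ρ cos(φ), and dV = ρ^2 sin(φ) dρ dφ dθ.

The integrand becomes 5ρ cos(φ), so

    ∭_E (5z) dV = ∫_{0}^{2π} ∫_{0}^{π} ∫_{0}^{3} (5ρ cos(φ)) · ρ^2 sin(φ) dρ dφ dθ.

Inner (ρ): 405sin(2φ)/8.
Middle (φ): 0.
Outer (θ): 0.

Therefore the triple integral equals 0.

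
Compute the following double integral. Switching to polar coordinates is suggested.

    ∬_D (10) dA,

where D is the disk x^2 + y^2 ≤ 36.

The region D is 0 ≤ r ≤ 6, 0 ≤ θ ≤ 2π in polar coordinates, where x = r cos(θ), y = r sin(θ), and dA = r dr dθ.

Under the substitution, the integrand becomes 10, so

    ∬_D (10) dA = ∫_{0}^{2π} ∫_{0}^{6} (10) · r dr dθ.

Inner integral (in r): ∫_{0}^{6} (10) · r dr = 180.

Outer integral (in θ): ∫_{0}^{2π} (180) dθ = 360π.

Therefore ∬_D (10) dA = 360π.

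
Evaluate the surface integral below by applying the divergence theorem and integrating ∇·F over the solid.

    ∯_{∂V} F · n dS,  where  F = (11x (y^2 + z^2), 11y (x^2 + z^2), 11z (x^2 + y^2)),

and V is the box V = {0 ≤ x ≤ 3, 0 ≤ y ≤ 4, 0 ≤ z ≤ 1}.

By the divergence theorem,

    ∯_{∂V} F · n dS = ∭_V (∇ · F) dV.

Compute the divergence:
    ∇ · F = ∂F_x/∂x + ∂F_y/∂y + ∂F_z/∂z = 11y^2 + 11z^2 + 11x^2 + 11z^2 + 11x^2 + 11y^2 = 22x^2 + 22y^2 + 22z^2.

V is a rectangular box, so dV = dx dy dz with 0 ≤ x ≤ 3, 0 ≤ y ≤ 4, 0 ≤ z ≤ 1.

Integrate (22x^2 + 22y^2 + 22z^2) over V as an iterated integral:

    ∭_V (∇·F) dV = ∫_0^{3} ∫_0^{4} ∫_0^{1} (22x^2 + 22y^2 + 22z^2) dz dy dx.

Inner (z from 0 to 1): 22x^2 + 22y^2 + 22/3.
Middle (y from 0 to 4): 88x^2 + 1496/3.
Outer (x from 0 to 3): 2288.

Therefore ∯_{∂V} F · n dS = 2288.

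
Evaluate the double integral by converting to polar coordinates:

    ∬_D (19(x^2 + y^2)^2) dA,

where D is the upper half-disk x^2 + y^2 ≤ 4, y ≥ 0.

The region D is 0 ≤ r ≤ 2, 0 ≤ θ ≤ π in polar coordinates, where x = r cos(θ), y = r sin(θ), and dA = r dr dθ.

Under the substitution, the integrand becomes 19r^4, so

    ∬_D (19(x^2 + y^2)^2) dA = ∫_{0}^{π} ∫_{0}^{2} (19r^4) · r dr dθ.

Inner integral (in r): ∫_{0}^{2} (19r^4) · r dr = 608/3.

Outer integral (in θ): ∫_{0}^{π} (608/3) dθ = 608π/3.

Therefore ∬_D (19(x^2 + y^2)^2) dA = 608π/3.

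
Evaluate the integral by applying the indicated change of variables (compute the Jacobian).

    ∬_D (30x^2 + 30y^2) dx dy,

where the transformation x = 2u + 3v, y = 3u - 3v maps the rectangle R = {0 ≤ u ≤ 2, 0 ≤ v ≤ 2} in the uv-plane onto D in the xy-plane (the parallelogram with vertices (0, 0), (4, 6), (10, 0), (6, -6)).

Compute the Jacobian determinant of (x, y) with respect to (u, v):

    ∂(x,y)/∂(u,v) = | 2  3 | = (2)(-3) - (3)(3) = -15.
                   | 3  -3 |

Its absolute value is |J| = 15 (the area scaling factor).

Substituting x = 2u + 3v, y = 3u - 3v into the integrand,

    30x^2 + 30y^2 → 390u^2 - 180u v + 540v^2,

so the integral becomes

    ∬_R (390u^2 - 180u v + 540v^2) · |J| du dv = ∫_0^2 ∫_0^2 (5850u^2 - 2700u v + 8100v^2) dv du.

Inner (v): 11700u^2 - 5400u + 21600.
Outer (u): 63600.

Therefore ∬_D (30x^2 + 30y^2) dx dy = 63600.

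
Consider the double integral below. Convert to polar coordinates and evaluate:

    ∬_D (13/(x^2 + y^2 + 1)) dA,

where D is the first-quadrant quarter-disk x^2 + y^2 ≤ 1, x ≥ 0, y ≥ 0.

The region D is 0 ≤ r ≤ 1, 0 ≤ θ ≤ π/2 in polar coordinates, where x = r cos(θ), y = r sin(θ), and dA = r dr dθ.

Under the substitution, the integrand becomes 13/(r^2 + 1), so

    ∬_D (13/(x^2 + y^2 + 1)) dA = ∫_{0}^{π/2} ∫_{0}^{1} (13/(r^2 + 1)) · r dr dθ.

Inner integral (in r): ∫_{0}^{1} (13/(r^2 + 1)) · r dr = 13log(2)/2.

Outer integral (in θ): ∫_{0}^{π/2} (13log(2)/2) dθ = 13π log(2)/4.

Therefore ∬_D (13/(x^2 + y^2 + 1)) dA = 13π log(2)/4.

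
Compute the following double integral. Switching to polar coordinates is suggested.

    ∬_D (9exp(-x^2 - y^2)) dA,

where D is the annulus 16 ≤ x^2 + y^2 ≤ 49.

The region D is 4 ≤ r ≤ 7, 0 ≤ θ ≤ 2π in polar coordinates, where x = r cos(θ), y = r sin(θ), and dA = r dr dθ.

Under the substitution, the integrand becomes 9exp(-r^2), so

    ∬_D (9exp(-x^2 - y^2)) dA = ∫_{0}^{2π} ∫_{4}^{7} (9exp(-r^2)) · r dr dθ.

Inner integral (in r): ∫_{4}^{7} (9exp(-r^2)) · r dr = -(9 - 9exp(33))exp(-49)/2.

Outer integral (in θ): ∫_{0}^{2π} (-(9 - 9exp(33))exp(-49)/2) dθ = -9π (1 - exp(33))exp(-49).

Therefore ∬_D (9exp(-x^2 - y^2)) dA = -9π (1 - exp(33))exp(-49).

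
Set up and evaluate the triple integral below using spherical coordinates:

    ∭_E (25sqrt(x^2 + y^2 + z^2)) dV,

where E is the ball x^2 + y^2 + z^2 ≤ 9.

In spherical coordinates, x = ρ sin(φ) cos(θ), y = ρ sin(φ) sin(θ), z = ρ cos(φ), and dV = ρ^2 sin(φ) dρ dφ dθ.

The integrand becomes 25ρ, so

    ∭_E (25sqrt(x^2 + y^2 + z^2)) dV = ∫_{0}^{2π} ∫_{0}^{π} ∫_{0}^{3} (25ρ) · ρ^2 sin(φ) dρ dφ dθ.

Inner (ρ): 2025sin(φ)/4.
Middle (φ): 2025/2.
Outer (θ): 2025π.

Therefore the triple integral equals 2025π.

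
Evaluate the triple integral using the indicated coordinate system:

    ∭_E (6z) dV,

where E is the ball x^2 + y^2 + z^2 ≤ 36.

In spherical coordinates, x = ρ sin(φ) cos(θ), y = ρ sin(φ) sin(θ), z = ρ cos(φ), and dV = ρ^2 sin(φ) dρ dφ dθ.

The integrand becomes 6ρ cos(φ), so

    ∭_E (6z) dV = ∫_{0}^{2π} ∫_{0}^{π} ∫_{0}^{6} (6ρ cos(φ)) · ρ^2 sin(φ) dρ dφ dθ.

Inner (ρ): 972sin(2φ).
Middle (φ): 0.
Outer (θ): 0.

Therefore the triple integral equals 0.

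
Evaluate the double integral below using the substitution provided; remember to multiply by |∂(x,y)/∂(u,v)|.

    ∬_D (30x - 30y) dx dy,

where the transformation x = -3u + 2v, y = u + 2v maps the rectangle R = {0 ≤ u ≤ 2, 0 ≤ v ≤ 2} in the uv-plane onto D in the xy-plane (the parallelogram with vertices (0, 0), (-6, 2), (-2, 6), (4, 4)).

Compute the Jacobian determinant of (x, y) with respect to (u, v):

    ∂(x,y)/∂(u,v) = | -3  2 | = (-3)(2) - (2)(1) = -8.
                   | 1  2 |

Its absolute value is |J| = 8 (the area scaling factor).

Substituting x = -3u + 2v, y = u + 2v into the integrand,

    30x - 30y → -120u,

so the integral becomes

    ∬_R (-120u) · |J| du dv = ∫_0^2 ∫_0^2 (-960u) dv du.

Inner (v): -1920u.
Outer (u): -3840.

Therefore ∬_D (30x - 30y) dx dy = -3840.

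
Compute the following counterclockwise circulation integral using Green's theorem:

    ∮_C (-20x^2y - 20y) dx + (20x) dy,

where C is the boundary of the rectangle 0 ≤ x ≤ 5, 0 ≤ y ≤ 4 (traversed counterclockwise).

Green's theorem converts the closed line integral into a double integral over the enclosed region D:

    ∮_C P dx + Q dy = ∬_D (∂Q/∂x - ∂P/∂y) dA.

Here P = -20x^2y - 20y, Q = 20x, so

    ∂Q/∂x = 20,    ∂P/∂y = -20x^2 - 20,
    ∂Q/∂x - ∂P/∂y = 20x^2 + 40.

D is the region 0 ≤ x ≤ 5, 0 ≤ y ≤ 4. Evaluating the double integral:

    ∬_D (20x^2 + 40) dA = ∫_0^{5} ∫_0^{4} (20x^2 + 40) dy dx.

Inner (y from 0 to 4): 80x^2 + 160.
Outer (x from 0 to 5): 12400/3.

Therefore ∮_C P dx + Q dy = 12400/3.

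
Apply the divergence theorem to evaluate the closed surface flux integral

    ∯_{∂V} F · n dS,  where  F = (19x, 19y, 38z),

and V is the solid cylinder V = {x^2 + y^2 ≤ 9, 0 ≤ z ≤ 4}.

By the divergence theorem,

    ∯_{∂V} F · n dS = ∭_V (∇ · F) dV.

Compute the divergence:
    ∇ · F = ∂F_x/∂x + ∂F_y/∂y + ∂F_z/∂z = 19 + 19 + 38 = 76.

In cylindrical coordinates, x = r cos(θ), y = r sin(θ), z = z, dV = r dr dθ dz, with 0 ≤ r ≤ 3, 0 ≤ θ ≤ 2π, 0 ≤ z ≤ 4.

The integrand, after substitution and multiplying by the volume element, becomes (76) · r, so

    ∭_V (∇·F) dV = ∫_0^{2π} ∫_0^{3} ∫_0^{4} (76) · r dz dr dθ.

Inner (z from 0 to 4): 304r.
Middle (r from 0 to 3): 1368.
Outer (θ from 0 to 2π): 2736π.

Therefore ∯_{∂V} F · n dS = 2736π.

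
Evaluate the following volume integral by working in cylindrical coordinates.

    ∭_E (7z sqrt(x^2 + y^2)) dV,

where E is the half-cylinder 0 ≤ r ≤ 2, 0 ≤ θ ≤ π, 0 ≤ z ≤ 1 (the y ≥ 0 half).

In cylindrical coordinates, x = r cos(θ), y = r sin(θ), z = z, and dV = r dr dθ dz.

The integrand becomes 7r z, so

    ∭_E (7z sqrt(x^2 + y^2)) dV = ∫_{0}^{π} ∫_{0}^{2} ∫_{0}^{1} (7r z) · r dz dr dθ.

Inner (z): 7r^2/2.
Middle (r from 0 to 2): 28/3.
Outer (θ): 28π/3.

Therefore the triple integral equals 28π/3.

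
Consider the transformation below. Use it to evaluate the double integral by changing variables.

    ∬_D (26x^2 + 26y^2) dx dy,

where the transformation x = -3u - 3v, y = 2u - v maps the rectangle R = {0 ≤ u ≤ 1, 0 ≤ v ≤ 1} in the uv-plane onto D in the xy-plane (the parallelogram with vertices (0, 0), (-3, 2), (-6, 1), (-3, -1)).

Compute the Jacobian determinant of (x, y) with respect to (u, v):

    ∂(x,y)/∂(u,v) = | -3  -3 | = (-3)(-1) - (-3)(2) = 9.
                   | 2  -1 |

Its absolute value is |J| = 9 (the area scaling factor).

Substituting x = -3u - 3v, y = 2u - v into the integrand,

    26x^2 + 26y^2 → 338u^2 + 364u v + 260v^2,

so the integral becomes

    ∬_R (338u^2 + 364u v + 260v^2) · |J| du dv = ∫_0^1 ∫_0^1 (3042u^2 + 3276u v + 2340v^2) dv du.

Inner (v): 3042u^2 + 1638u + 780.
Outer (u): 2613.

Therefore ∬_D (26x^2 + 26y^2) dx dy = 2613.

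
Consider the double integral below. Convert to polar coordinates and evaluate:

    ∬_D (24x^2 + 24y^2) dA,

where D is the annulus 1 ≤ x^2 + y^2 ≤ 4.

The region D is 1 ≤ r ≤ 2, 0 ≤ θ ≤ 2π in polar coordinates, where x = r cos(θ), y = r sin(θ), and dA = r dr dθ.

Under the substitution, the integrand becomes 24r^2, so

    ∬_D (24x^2 + 24y^2) dA = ∫_{0}^{2π} ∫_{1}^{2} (24r^2) · r dr dθ.

Inner integral (in r): ∫_{1}^{2} (24r^2) · r dr = 90.

Outer integral (in θ): ∫_{0}^{2π} (90) dθ = 180π.

Therefore ∬_D (24x^2 + 24y^2) dA = 180π.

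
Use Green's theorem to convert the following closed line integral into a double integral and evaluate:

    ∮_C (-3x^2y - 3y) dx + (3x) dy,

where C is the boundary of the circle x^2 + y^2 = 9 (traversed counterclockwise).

Green's theorem converts the closed line integral into a double integral over the enclosed region D:

    ∮_C P dx + Q dy = ∬_D (∂Q/∂x - ∂P/∂y) dA.

Here P = -3x^2y - 3y, Q = 3x, so

    ∂Q/∂x = 3,    ∂P/∂y = -3x^2 - 3,
    ∂Q/∂x - ∂P/∂y = 3x^2 + 6.

D is the region x^2 + y^2 ≤ 9. Evaluating the double integral:

In polar coordinates (x = r cos θ, y = r sin θ, dA = r dr dθ) the integrand becomes 3r^2cos(θ)^2 + 6, so

    ∬_D (3x^2 + 6) dA = ∫_0^{2π} ∫_0^{3} (3r^2cos(θ)^2 + 6) · r dr dθ.

Inner (r from 0 to 3): 243cos(θ)^2/4 + 27.
Outer (θ from 0 to 2π): 459π/4.

Therefore ∮_C P dx + Q dy = 459π/4.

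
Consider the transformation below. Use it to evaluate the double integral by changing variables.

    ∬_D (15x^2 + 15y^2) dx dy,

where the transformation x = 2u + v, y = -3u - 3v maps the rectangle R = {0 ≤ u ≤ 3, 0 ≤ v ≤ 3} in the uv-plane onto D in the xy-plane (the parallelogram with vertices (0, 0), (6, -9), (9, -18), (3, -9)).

Compute the Jacobian determinant of (x, y) with respect to (u, v):

    ∂(x,y)/∂(u,v) = | 2  1 | = (2)(-3) - (1)(-3) = -3.
                   | -3  -3 |

Its absolute value is |J| = 3 (the area scaling factor).

Substituting x = 2u + v, y = -3u - 3v into the integrand,

    15x^2 + 15y^2 → 195u^2 + 330u v + 150v^2,

so the integral becomes

    ∬_R (195u^2 + 330u v + 150v^2) · |J| du dv = ∫_0^3 ∫_0^3 (585u^2 + 990u v + 450v^2) dv du.

Inner (v): 1755u^2 + 4455u + 4050.
Outer (u): 95985/2.

Therefore ∬_D (15x^2 + 15y^2) dx dy = 95985/2.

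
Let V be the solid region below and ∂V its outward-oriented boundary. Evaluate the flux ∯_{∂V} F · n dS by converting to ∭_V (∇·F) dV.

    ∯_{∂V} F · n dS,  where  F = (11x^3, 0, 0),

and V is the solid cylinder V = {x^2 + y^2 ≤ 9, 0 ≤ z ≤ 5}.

By the divergence theorem,

    ∯_{∂V} F · n dS = ∭_V (∇ · F) dV.

Compute the divergence:
    ∇ · F = ∂F_x/∂x + ∂F_y/∂y + ∂F_z/∂z = 33x^2 + 0 + 0 = 33x^2.

In cylindrical coordinates, x = r cos(θ), y = r sin(θ), z = z, dV = r dr dθ dz, with 0 ≤ r ≤ 3, 0 ≤ θ ≤ 2π, 0 ≤ z ≤ 5.

The integrand, after substitution and multiplying by the volume element, becomes (33r^2cos(θ)^2) · r, so

    ∭_V (∇·F) dV = ∫_0^{2π} ∫_0^{3} ∫_0^{5} (33r^2cos(θ)^2) · r dz dr dθ.

Inner (z from 0 to 5): 165r^3cos(θ)^2.
Middle (r from 0 to 3): 13365cos(θ)^2/4.
Outer (θ from 0 to 2π): 13365π/4.

Therefore ∯_{∂V} F · n dS = 13365π/4.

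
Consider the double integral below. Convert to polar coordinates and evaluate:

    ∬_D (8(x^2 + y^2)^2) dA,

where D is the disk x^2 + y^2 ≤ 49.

The region D is 0 ≤ r ≤ 7, 0 ≤ θ ≤ 2π in polar coordinates, where x = r cos(θ), y = r sin(θ), and dA = r dr dθ.

Under the substitution, the integrand becomes 8r^4, so

    ∬_D (8(x^2 + y^2)^2) dA = ∫_{0}^{2π} ∫_{0}^{7} (8r^4) · r dr dθ.

Inner integral (in r): ∫_{0}^{7} (8r^4) · r dr = 470596/3.

Outer integral (in θ): ∫_{0}^{2π} (470596/3) dθ = 941192π/3.

Therefore ∬_D (8(x^2 + y^2)^2) dA = 941192π/3.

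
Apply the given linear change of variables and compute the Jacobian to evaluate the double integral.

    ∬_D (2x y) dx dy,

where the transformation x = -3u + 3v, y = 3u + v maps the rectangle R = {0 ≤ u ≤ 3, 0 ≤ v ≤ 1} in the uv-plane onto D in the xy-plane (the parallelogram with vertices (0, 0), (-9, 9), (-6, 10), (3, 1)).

Compute the Jacobian determinant of (x, y) with respect to (u, v):

    ∂(x,y)/∂(u,v) = | -3  3 | = (-3)(1) - (3)(3) = -12.
                   | 3  1 |

Its absolute value is |J| = 12 (the area scaling factor).

Substituting x = -3u + 3v, y = 3u + v into the integrand,

    2x y → -18u^2 + 12u v + 6v^2,

so the integral becomes

    ∬_R (-18u^2 + 12u v + 6v^2) · |J| du dv = ∫_0^3 ∫_0^1 (-216u^2 + 144u v + 72v^2) dv du.

Inner (v): -216u^2 + 72u + 24.
Outer (u): -1548.

Therefore ∬_D (2x y) dx dy = -1548.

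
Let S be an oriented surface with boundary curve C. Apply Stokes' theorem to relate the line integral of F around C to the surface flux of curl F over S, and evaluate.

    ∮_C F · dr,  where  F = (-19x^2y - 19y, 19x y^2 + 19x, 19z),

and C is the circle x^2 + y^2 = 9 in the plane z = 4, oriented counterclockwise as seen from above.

Let S be the flat disk x^2 + y^2 ≤ 9 in the plane z = 4, with upward unit normal n̂ = ẑ. By Stokes' theorem,

    ∮_C F · dr = ∬_S (∇ × F) · n̂ dS = ∬_D (curl F)_z dA,

where D is the disk x^2 + y^2 ≤ 9.

Compute the curl of F = (-19x^2y - 19y, 19x y^2 + 19x, 19z):
    (∇ × F)_x = ∂F_z/∂y - ∂F_y/∂z = 0,
    (∇ × F)_y = ∂F_x/∂z - ∂F_z/∂x = 0,
    (∇ × F)_z = ∂F_y/∂x - ∂F_x/∂y = 19x^2 + 19y^2 + 38.

On z = 4, (curl F)_z = 19x^2 + 19y^2 + 38.

Convert to polar (x = r cos θ, y = r sin θ, dA = r dr dθ); the integrand becomes 19r^2 + 38, so

    ∬_D (curl F)_z dA = ∫_0^{2π} ∫_0^{3} (19r^2 + 38) · r dr dθ.

Inner (r from 0 to 3): 2223/4.
Outer (θ from 0 to 2π): 2223π/2.

Therefore ∮_C F · dr = 2223π/2.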